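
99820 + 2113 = 101933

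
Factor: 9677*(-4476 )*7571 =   -  2^2*3^1*67^1*113^1*373^1*9677^1= -  327932201892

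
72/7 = 10 + 2/7= 10.29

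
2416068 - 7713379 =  - 5297311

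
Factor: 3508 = 2^2*877^1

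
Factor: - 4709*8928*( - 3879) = 163080731808 = 2^5 * 3^4 *17^1 * 31^1*277^1 *431^1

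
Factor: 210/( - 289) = -2^1*3^1*5^1*7^1*17^ ( - 2)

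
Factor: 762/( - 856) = -381/428=- 2^(-2 )*3^1*107^(-1) * 127^1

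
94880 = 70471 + 24409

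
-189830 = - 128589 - 61241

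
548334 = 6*91389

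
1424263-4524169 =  - 3099906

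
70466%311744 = 70466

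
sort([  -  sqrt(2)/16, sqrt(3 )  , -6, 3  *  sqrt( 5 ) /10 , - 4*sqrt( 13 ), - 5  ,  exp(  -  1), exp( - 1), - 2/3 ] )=[  -  4*sqrt( 13), - 6, - 5 , - 2/3, - sqrt( 2 )/16, exp( - 1), exp( - 1),3*sqrt(5 ) /10, sqrt(3 ) ]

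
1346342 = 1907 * 706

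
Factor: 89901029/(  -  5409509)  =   - 7^( - 1)*19^ ( - 1)*89^( - 1)*457^( - 1)*89901029^1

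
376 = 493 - 117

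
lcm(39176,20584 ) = 1214456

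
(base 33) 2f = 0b1010001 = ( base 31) 2J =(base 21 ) 3i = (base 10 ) 81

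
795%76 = 35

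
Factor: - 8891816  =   - 2^3*17^1*65381^1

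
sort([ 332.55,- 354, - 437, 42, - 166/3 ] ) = [ - 437, - 354, - 166/3, 42, 332.55 ]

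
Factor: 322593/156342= 2^( - 1)*71^( - 1)*293^1 =293/142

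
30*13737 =412110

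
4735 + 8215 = 12950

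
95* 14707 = 1397165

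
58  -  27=31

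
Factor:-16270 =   -  2^1*5^1*1627^1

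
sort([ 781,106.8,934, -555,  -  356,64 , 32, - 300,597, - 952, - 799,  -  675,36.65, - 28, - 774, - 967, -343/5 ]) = [ - 967, - 952, - 799 ,  -  774, - 675, - 555, - 356,-300,-343/5, - 28, 32,36.65,64,106.8,597,781,934]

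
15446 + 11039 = 26485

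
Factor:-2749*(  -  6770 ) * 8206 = 2^2 * 5^1 * 11^1 * 373^1*  677^1*2749^1 = 152719650380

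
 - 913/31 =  - 30 + 17/31 = -  29.45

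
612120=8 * 76515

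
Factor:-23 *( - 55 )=5^1 * 11^1*23^1 = 1265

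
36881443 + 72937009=109818452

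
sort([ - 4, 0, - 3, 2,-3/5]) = [-4, - 3,-3/5, 0, 2]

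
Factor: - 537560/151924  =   - 134390/37981 = - 2^1*5^1*19^ ( - 1)*89^1*151^1 * 1999^( - 1)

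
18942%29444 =18942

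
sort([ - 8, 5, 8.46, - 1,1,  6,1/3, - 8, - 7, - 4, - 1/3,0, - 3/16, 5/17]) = [  -  8, - 8,-7, - 4, - 1, - 1/3, - 3/16, 0,5/17,1/3,1,5, 6,8.46 ]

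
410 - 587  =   - 177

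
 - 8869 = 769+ - 9638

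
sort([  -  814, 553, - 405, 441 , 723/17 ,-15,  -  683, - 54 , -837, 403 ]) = [ - 837, -814, - 683,  -  405, - 54, - 15,  723/17 , 403,441 , 553]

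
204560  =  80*2557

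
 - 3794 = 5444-9238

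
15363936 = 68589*224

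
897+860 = 1757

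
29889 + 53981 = 83870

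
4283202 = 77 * 55626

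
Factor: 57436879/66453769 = 57436879^1 *66453769^( - 1)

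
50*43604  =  2180200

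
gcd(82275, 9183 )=3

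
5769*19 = 109611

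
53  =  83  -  30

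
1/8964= 1/8964 = 0.00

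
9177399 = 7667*1197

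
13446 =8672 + 4774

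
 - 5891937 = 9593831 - 15485768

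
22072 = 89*248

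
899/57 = 15 + 44/57 = 15.77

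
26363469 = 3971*6639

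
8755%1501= 1250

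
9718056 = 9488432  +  229624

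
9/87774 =3/29258 = 0.00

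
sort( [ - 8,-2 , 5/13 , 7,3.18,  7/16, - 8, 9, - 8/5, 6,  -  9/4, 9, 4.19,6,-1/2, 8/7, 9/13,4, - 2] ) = [  -  8, - 8,-9/4,-2,-2,-8/5, - 1/2, 5/13, 7/16 , 9/13, 8/7 , 3.18, 4,4.19, 6, 6 , 7, 9, 9 ] 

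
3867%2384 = 1483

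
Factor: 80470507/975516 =2^( -2 )*3^( - 1 )*13^1*89^1 * 157^1*443^1*81293^( - 1 )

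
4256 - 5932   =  -1676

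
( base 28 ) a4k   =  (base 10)7972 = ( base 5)223342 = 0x1F24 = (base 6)100524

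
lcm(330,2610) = 28710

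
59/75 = 59/75 = 0.79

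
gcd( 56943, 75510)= 9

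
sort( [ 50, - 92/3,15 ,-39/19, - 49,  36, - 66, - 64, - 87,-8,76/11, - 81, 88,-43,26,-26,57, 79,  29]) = [ - 87, - 81, - 66,-64, - 49, - 43, - 92/3,-26, - 8, - 39/19,  76/11, 15,  26, 29, 36,  50,  57,  79,88 ]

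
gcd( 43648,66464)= 992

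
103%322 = 103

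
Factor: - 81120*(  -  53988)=4379506560 = 2^7*3^2*5^1*11^1*13^2*409^1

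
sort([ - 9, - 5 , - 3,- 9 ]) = [ - 9, - 9 , - 5, - 3]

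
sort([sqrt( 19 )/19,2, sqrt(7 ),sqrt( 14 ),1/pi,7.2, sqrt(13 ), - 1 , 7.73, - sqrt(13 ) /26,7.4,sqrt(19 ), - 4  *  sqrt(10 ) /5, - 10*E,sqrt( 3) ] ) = [  -  10*E, - 4  *sqrt(10)/5 , - 1,  -  sqrt(13 )/26,sqrt( 19)/19,1/pi,  sqrt(3 ),2,sqrt(7 ),  sqrt(13),sqrt(14),sqrt (19), 7.2,7.4,7.73] 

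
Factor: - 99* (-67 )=6633 = 3^2*11^1*67^1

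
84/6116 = 21/1529 = 0.01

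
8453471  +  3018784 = 11472255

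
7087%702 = 67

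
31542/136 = 15771/68= 231.93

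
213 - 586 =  - 373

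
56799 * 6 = 340794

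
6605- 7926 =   -  1321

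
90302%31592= 27118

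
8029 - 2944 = 5085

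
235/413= 235/413 = 0.57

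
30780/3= 10260 = 10260.00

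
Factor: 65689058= 2^1*23^1*71^1*20113^1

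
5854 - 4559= 1295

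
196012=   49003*4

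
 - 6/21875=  - 1 + 21869/21875 = - 0.00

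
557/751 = 557/751 = 0.74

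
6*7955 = 47730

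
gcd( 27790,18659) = 397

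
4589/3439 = 4589/3439 = 1.33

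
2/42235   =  2/42235  =  0.00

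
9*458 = 4122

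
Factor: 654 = 2^1*3^1*109^1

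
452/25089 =452/25089 = 0.02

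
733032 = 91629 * 8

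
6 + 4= 10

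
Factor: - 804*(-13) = 10452 = 2^2*3^1*13^1*67^1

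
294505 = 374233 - 79728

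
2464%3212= 2464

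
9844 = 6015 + 3829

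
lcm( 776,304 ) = 29488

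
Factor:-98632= - 2^3 * 12329^1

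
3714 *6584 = 24452976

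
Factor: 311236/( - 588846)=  - 398/753=- 2^1*3^( - 1)*199^1*251^( - 1) 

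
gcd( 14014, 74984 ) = 182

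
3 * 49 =147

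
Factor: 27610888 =2^3*241^1*14321^1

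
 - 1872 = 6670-8542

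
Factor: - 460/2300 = -1/5  =  -5^(-1 ) 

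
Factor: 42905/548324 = 2^( - 2)*5^1*7^( - 1)*8581^1*19583^(- 1)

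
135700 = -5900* ( - 23 )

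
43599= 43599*1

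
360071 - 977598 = - 617527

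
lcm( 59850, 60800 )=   3830400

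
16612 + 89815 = 106427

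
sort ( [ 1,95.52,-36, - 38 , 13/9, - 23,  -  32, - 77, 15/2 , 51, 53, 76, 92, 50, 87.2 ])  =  [ - 77 , - 38, - 36,  -  32, - 23, 1,13/9,15/2,  50,51, 53, 76, 87.2,  92,95.52 ] 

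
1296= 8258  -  6962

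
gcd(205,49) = 1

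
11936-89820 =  - 77884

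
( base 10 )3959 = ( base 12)235B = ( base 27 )5bh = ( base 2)111101110111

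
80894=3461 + 77433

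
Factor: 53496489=3^1*367^1*48589^1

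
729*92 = 67068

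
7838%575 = 363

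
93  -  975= - 882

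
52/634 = 26/317 = 0.08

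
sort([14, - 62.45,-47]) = [-62.45, - 47, 14 ] 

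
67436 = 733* 92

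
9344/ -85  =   - 9344/85 =- 109.93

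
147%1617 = 147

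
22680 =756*30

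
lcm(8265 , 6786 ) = 644670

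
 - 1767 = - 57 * 31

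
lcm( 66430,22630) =2059330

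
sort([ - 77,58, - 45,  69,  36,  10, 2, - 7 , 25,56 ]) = [ - 77 , - 45,  -  7, 2,10, 25,36,  56 , 58,  69 ] 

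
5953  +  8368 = 14321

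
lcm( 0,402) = 0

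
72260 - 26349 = 45911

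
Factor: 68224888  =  2^3*8528111^1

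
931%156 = 151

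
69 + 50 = 119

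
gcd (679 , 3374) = 7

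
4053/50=4053/50 = 81.06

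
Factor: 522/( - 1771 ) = -2^1* 3^2* 7^(- 1)*11^( - 1) *23^( - 1) * 29^1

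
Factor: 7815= 3^1 * 5^1*521^1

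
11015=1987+9028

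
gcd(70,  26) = 2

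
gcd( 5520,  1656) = 552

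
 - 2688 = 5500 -8188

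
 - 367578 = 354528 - 722106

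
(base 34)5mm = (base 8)14626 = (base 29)7MP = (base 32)6cm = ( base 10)6550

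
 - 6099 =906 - 7005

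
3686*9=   33174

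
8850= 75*118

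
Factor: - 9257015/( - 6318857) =5^1*1851403^1*6318857^(- 1)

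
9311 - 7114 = 2197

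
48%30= 18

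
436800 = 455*960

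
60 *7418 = 445080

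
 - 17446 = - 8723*2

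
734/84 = 367/42 = 8.74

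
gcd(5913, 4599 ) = 657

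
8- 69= - 61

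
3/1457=3/1457 = 0.00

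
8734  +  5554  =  14288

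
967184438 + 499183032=1466367470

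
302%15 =2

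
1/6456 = 1/6456 = 0.00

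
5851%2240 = 1371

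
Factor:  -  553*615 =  - 3^1*5^1*7^1*41^1*79^1 =- 340095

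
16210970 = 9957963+6253007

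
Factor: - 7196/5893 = - 2^2*7^1*71^ (- 1 )*83^(  -  1)*257^1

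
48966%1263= 972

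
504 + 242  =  746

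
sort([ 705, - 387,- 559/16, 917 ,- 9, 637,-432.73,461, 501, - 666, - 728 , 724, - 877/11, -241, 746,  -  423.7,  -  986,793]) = [ - 986, - 728, - 666, - 432.73,- 423.7, - 387, - 241, - 877/11, - 559/16, - 9, 461,501 , 637 , 705,724,746,793,  917 ] 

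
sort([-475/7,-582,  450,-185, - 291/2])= [ - 582,-185,-291/2, - 475/7, 450] 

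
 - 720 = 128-848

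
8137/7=8137/7=1162.43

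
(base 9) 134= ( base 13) 88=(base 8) 160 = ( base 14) 80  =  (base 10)112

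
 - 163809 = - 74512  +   -89297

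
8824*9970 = 87975280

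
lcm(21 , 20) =420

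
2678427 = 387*6921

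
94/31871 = 94/31871 = 0.00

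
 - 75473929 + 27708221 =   -  47765708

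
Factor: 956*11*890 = 9359240 = 2^3*5^1*11^1*89^1*239^1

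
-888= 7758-8646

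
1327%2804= 1327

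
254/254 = 1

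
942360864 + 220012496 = 1162373360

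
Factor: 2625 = 3^1*5^3*7^1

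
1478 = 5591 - 4113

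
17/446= 17/446 =0.04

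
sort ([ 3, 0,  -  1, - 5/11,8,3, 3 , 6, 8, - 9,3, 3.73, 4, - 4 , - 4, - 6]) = [ - 9, - 6, -4, - 4 , - 1, - 5/11, 0,3, 3, 3 , 3, 3.73,4, 6,8,8] 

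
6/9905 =6/9905 = 0.00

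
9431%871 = 721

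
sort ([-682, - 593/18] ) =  [ - 682,- 593/18]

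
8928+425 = 9353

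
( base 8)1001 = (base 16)201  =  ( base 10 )513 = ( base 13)306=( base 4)20001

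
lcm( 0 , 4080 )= 0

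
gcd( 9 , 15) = 3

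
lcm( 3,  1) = 3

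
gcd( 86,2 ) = 2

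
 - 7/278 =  - 1+271/278= - 0.03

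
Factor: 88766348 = 2^2*11^1*379^1*5323^1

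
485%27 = 26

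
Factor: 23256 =2^3*3^2*17^1*19^1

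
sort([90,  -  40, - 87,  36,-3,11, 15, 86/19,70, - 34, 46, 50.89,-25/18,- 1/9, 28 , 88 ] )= [ - 87, - 40, - 34, - 3, - 25/18, - 1/9,  86/19, 11, 15,28, 36, 46, 50.89, 70, 88, 90]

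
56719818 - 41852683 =14867135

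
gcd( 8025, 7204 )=1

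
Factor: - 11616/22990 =-48/95 =-2^4 * 3^1*5^(-1 ) * 19^(-1)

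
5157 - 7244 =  - 2087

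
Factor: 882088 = 2^3*110261^1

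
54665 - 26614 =28051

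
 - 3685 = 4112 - 7797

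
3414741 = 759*4499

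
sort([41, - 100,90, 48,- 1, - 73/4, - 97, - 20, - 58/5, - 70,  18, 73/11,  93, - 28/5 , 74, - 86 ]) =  [  -  100, - 97, - 86, - 70, - 20  , - 73/4, - 58/5, - 28/5  , - 1 , 73/11,18, 41,48 , 74,90,93]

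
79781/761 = 79781/761 = 104.84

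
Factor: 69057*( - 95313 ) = - 3^3*7673^1*31771^1 =- 6582029841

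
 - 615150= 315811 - 930961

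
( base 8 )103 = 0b1000011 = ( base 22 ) 31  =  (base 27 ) 2D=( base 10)67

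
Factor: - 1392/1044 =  - 4/3=- 2^2*3^ (-1 )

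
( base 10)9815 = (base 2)10011001010111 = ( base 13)4610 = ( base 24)H0N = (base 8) 23127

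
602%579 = 23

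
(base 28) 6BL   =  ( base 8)11651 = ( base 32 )4T9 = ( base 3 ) 20220102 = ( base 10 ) 5033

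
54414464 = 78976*689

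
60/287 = 60/287  =  0.21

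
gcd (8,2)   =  2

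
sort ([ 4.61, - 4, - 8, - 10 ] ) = [- 10, - 8, - 4,4.61 ]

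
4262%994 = 286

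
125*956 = 119500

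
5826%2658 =510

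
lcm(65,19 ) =1235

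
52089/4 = 52089/4= 13022.25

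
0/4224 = 0 = 0.00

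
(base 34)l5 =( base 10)719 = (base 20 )1FJ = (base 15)32E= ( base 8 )1317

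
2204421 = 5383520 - 3179099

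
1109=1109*1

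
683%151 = 79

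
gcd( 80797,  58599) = 1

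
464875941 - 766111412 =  - 301235471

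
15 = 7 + 8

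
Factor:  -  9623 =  - 9623^1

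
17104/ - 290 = -8552/145 = -58.98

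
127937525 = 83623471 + 44314054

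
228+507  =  735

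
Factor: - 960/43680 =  - 2^1*7^(- 1)*13^ ( - 1) = - 2/91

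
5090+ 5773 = 10863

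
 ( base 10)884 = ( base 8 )1564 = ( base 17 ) 310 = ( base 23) 1FA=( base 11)734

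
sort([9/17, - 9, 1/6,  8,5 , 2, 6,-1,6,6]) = [ - 9,  -  1, 1/6,9/17, 2,5,6,6 , 6,8]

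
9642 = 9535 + 107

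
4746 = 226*21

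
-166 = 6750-6916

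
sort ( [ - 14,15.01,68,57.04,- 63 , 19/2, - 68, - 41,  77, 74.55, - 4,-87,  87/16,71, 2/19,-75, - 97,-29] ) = [ - 97, - 87, -75, - 68, - 63, - 41,  -  29 , - 14,  -  4, 2/19,  87/16, 19/2,15.01,57.04,68,71, 74.55,77] 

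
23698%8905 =5888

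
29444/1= 29444 = 29444.00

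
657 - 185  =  472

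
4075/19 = 4075/19= 214.47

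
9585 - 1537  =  8048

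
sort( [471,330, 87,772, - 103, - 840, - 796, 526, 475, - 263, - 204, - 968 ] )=[ - 968, - 840, - 796, - 263, - 204,-103, 87, 330, 471, 475, 526,772 ]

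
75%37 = 1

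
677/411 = 677/411 = 1.65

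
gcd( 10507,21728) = 7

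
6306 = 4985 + 1321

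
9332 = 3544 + 5788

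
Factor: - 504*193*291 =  - 28306152 = - 2^3*3^3*7^1*97^1 * 193^1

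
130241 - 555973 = -425732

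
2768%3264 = 2768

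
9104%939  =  653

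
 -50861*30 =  - 1525830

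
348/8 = 87/2 = 43.50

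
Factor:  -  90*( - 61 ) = 2^1*3^2 * 5^1*61^1 = 5490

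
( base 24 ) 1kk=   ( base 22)24K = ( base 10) 1076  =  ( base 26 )1fa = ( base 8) 2064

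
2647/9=2647/9 = 294.11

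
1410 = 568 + 842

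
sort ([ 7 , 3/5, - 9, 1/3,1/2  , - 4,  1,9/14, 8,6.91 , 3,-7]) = [-9, - 7, - 4,  1/3,1/2 , 3/5 , 9/14, 1, 3 , 6.91,7, 8 ] 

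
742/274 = 371/137 = 2.71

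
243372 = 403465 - 160093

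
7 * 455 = 3185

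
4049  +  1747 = 5796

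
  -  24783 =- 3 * 8261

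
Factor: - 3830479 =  - 167^1*22937^1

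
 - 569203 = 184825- 754028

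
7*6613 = 46291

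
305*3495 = 1065975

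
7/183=7/183= 0.04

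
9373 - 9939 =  - 566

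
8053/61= 8053/61 = 132.02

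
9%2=1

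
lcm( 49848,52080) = 3489360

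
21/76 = 21/76 = 0.28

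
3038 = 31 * 98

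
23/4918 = 23/4918 = 0.00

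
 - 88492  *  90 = -7964280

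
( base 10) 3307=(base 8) 6353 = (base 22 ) 6I7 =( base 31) 3dl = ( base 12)1ab7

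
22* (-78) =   -  1716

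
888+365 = 1253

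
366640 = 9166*40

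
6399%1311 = 1155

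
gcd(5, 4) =1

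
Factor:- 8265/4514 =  - 2^( - 1)*3^1*5^1*19^1*29^1*37^( - 1 )*61^( -1 )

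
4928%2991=1937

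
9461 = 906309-896848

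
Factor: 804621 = 3^1*268207^1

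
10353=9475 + 878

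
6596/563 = 6596/563=11.72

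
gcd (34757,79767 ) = 1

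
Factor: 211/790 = 2^ (-1)*5^( -1)*79^(-1)*211^1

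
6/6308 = 3/3154 = 0.00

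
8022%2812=2398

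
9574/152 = 4787/76 = 62.99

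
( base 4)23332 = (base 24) 17m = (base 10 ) 766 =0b1011111110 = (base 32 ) NU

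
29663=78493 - 48830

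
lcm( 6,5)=30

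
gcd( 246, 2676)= 6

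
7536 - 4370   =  3166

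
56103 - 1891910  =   - 1835807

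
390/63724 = 195/31862 = 0.01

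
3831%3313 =518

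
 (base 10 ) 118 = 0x76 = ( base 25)4i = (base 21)5d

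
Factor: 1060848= 2^4*3^2*53^1*139^1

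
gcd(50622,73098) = 6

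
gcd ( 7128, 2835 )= 81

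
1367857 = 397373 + 970484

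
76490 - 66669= 9821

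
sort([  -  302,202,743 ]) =[-302,202,743 ]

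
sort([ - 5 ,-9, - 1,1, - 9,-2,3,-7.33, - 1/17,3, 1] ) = [-9, - 9, -7.33, -5,-2,-1,- 1/17 , 1  ,  1,3,3 ]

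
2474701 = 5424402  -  2949701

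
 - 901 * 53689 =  - 48373789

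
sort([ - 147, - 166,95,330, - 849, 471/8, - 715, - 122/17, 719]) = [ - 849, - 715, - 166, - 147,-122/17,471/8,  95, 330, 719]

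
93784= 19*4936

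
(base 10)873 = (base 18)2c9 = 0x369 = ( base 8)1551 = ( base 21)1KC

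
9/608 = 9/608  =  0.01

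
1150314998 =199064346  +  951250652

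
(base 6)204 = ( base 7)136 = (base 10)76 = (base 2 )1001100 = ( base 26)2O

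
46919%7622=1187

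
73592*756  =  55635552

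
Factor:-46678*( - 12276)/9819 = 2^3*11^1*31^1*1091^( -1)*23339^1 = 63668792/1091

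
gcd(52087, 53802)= 49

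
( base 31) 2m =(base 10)84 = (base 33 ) 2i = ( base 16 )54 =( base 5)314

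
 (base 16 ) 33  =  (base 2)110011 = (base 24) 23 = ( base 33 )1I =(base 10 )51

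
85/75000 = 17/15000 = 0.00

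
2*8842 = 17684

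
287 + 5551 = 5838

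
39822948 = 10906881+28916067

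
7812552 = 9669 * 808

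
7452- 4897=2555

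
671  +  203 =874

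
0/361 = 0=0.00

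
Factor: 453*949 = 429897 = 3^1*13^1*73^1*151^1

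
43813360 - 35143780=8669580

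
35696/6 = 5949 + 1/3  =  5949.33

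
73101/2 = 36550 + 1/2 = 36550.50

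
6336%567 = 99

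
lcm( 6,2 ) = 6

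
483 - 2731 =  - 2248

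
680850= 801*850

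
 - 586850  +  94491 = - 492359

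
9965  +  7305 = 17270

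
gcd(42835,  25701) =8567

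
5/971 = 5/971 = 0.01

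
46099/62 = 46099/62  =  743.53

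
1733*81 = 140373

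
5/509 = 5/509 = 0.01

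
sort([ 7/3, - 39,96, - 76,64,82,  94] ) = [ -76, - 39,7/3,64,82, 94,96] 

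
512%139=95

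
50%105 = 50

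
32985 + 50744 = 83729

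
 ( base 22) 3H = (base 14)5d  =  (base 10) 83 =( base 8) 123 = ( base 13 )65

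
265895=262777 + 3118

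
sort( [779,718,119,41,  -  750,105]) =[ - 750 , 41, 105,119,718,  779 ] 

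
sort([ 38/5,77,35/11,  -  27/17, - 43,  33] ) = [ - 43, -27/17 , 35/11,38/5,33,  77] 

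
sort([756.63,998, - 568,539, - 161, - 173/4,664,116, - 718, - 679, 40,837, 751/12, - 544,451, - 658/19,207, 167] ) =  [ - 718,- 679, -568, - 544,  -  161,- 173/4, - 658/19,40, 751/12, 116,167 , 207, 451,539,664,756.63,837,998 ]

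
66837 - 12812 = 54025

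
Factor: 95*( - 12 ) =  - 2^2 * 3^1*5^1*19^1 = - 1140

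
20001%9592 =817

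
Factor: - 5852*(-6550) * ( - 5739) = -219979313400 =-2^3 * 3^1*5^2*7^1*11^1*19^1*131^1 * 1913^1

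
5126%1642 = 200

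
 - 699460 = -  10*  69946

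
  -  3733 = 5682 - 9415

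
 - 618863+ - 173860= -792723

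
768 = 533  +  235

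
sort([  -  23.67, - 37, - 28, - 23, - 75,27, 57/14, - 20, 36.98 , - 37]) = [ - 75, - 37, - 37,  -  28,  -  23.67 , - 23, - 20, 57/14, 27, 36.98]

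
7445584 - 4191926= 3253658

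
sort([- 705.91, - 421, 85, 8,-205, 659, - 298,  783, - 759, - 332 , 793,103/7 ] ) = [ - 759, - 705.91,-421, - 332,  -  298, - 205,8,103/7, 85,659, 783,793]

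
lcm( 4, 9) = 36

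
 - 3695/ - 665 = 739/133= 5.56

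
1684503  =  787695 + 896808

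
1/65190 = 1/65190  =  0.00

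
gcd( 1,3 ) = 1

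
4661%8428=4661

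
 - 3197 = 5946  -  9143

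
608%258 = 92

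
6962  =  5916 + 1046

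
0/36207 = 0= 0.00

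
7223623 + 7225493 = 14449116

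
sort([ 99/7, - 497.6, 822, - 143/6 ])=[ - 497.6 , - 143/6, 99/7,822 ]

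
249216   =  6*41536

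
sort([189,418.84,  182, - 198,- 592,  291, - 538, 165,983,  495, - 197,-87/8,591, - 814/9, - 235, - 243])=[ - 592, - 538,-243, - 235, - 198, - 197, - 814/9,-87/8,  165, 182, 189,  291,418.84,495, 591,  983 ]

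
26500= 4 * 6625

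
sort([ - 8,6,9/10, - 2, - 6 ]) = [ - 8, - 6, - 2,9/10 , 6]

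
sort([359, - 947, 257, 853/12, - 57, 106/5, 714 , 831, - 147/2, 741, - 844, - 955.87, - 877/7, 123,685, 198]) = [ - 955.87, - 947,-844, - 877/7, - 147/2 , - 57, 106/5, 853/12, 123, 198, 257,359, 685, 714, 741, 831] 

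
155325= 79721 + 75604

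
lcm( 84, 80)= 1680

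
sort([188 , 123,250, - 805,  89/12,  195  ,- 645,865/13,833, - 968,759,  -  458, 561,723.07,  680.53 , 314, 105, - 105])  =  [ - 968,  -  805, - 645, - 458,-105 , 89/12, 865/13, 105,  123,188, 195, 250, 314,561, 680.53,723.07, 759, 833 ]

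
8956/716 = 2239/179 = 12.51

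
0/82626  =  0 = 0.00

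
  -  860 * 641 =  - 551260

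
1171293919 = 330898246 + 840395673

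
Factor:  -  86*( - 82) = 7052 =2^2*41^1*43^1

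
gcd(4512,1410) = 282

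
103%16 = 7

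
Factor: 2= 2^1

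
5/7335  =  1/1467=0.00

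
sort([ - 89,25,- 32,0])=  [ - 89, - 32,0,25] 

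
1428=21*68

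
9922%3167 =421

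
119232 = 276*432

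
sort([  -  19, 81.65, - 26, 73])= [ - 26, - 19 , 73, 81.65] 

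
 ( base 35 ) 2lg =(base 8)6201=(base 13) 15c3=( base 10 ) 3201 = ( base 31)3A8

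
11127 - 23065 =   -  11938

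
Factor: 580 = 2^2*5^1*29^1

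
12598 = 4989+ 7609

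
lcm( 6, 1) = 6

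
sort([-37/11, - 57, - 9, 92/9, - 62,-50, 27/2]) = [  -  62, - 57, - 50, - 9, - 37/11, 92/9,27/2]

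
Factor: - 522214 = -2^1*7^1*11^1 * 3391^1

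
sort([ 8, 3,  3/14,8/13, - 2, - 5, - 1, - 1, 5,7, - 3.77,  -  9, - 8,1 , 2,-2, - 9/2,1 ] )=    [ - 9, - 8, - 5, - 9/2 ,  -  3.77, - 2, - 2, - 1, - 1,3/14 , 8/13 , 1,1,2,3, 5  ,  7, 8]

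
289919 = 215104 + 74815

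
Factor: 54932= 2^2*31^1*443^1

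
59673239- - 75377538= 135050777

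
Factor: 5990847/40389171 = 293^ ( - 1)*45949^( -1) * 1996949^1 = 1996949/13463057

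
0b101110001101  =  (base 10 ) 2957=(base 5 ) 43312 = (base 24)535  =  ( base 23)5DD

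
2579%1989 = 590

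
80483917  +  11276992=91760909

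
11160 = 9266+1894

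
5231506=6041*866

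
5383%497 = 413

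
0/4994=0 = 0.00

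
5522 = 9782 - 4260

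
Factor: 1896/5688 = 1/3  =  3^ ( - 1)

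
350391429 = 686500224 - 336108795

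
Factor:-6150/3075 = - 2^1 = - 2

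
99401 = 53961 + 45440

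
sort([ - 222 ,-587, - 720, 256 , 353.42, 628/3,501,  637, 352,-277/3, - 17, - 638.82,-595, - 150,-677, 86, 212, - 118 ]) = [  -  720,-677, - 638.82,-595,-587, - 222,- 150,  -  118, - 277/3, -17,86,  628/3, 212, 256,352, 353.42,501  ,  637]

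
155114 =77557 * 2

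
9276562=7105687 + 2170875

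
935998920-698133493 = 237865427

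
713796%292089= 129618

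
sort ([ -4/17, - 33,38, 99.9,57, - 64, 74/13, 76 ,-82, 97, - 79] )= [ - 82,-79 ,-64, - 33 ,-4/17,74/13,38,57,76, 97,99.9] 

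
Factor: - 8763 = - 3^1*23^1*127^1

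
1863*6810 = 12687030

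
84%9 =3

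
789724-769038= 20686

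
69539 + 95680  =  165219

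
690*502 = 346380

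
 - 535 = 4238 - 4773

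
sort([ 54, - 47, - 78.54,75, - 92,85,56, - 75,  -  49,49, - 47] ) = [  -  92,- 78.54,  -  75, - 49 , - 47,  -  47,49,54,56,75, 85] 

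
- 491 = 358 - 849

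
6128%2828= 472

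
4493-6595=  - 2102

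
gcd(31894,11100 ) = 74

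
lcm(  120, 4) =120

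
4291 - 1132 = 3159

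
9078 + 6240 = 15318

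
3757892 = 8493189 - 4735297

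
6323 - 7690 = -1367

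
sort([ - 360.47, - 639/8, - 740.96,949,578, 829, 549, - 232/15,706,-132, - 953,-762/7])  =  [ - 953, - 740.96, - 360.47 ,-132, - 762/7, - 639/8, - 232/15,  549,578,706, 829, 949 ] 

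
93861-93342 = 519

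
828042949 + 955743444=1783786393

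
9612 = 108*89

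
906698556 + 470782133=1377480689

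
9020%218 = 82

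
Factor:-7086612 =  -2^2*3^1*13^1 * 45427^1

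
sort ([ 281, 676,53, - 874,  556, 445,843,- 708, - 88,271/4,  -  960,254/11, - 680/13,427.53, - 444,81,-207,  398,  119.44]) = [- 960, -874,-708, - 444,-207, - 88,  -  680/13,254/11,53,  271/4,81,119.44,  281,398,427.53,445,556, 676,  843] 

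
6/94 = 3/47 =0.06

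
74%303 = 74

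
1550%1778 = 1550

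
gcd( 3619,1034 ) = 517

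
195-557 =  - 362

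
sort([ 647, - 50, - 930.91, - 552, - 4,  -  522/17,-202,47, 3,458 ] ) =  [ - 930.91, -552 , - 202, - 50, - 522/17, - 4,3,47,458,647]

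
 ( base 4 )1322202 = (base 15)24CC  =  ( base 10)7842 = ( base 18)163c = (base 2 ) 1111010100010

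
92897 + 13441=106338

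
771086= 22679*34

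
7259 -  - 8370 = 15629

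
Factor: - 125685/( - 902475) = 5^ ( - 1 )*7^1*19^1*191^(  -  1) =133/955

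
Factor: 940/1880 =2^(-1) = 1/2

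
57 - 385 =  - 328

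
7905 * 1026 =8110530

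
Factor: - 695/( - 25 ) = 5^( - 1) * 139^1 = 139/5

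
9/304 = 9/304  =  0.03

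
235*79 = 18565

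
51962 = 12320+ 39642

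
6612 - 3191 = 3421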